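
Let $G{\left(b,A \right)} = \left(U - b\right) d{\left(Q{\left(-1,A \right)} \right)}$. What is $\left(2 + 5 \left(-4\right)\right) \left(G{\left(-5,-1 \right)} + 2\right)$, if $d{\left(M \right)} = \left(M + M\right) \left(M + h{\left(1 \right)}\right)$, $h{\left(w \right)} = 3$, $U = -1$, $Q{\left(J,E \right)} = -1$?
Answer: $252$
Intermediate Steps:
$d{\left(M \right)} = 2 M \left(3 + M\right)$ ($d{\left(M \right)} = \left(M + M\right) \left(M + 3\right) = 2 M \left(3 + M\right)$)
$G{\left(b,A \right)} = 4 + 4 b$ ($G{\left(b,A \right)} = \left(-1 - b\right) 2 \left(-1\right) \left(3 - 1\right) = \left(-1 - b\right) 2 \left(-1\right) 2 = \left(-1 - b\right) \left(-4\right) = 4 + 4 b$)
$\left(2 + 5 \left(-4\right)\right) \left(G{\left(-5,-1 \right)} + 2\right) = \left(2 + 5 \left(-4\right)\right) \left(\left(4 + 4 \left(-5\right)\right) + 2\right) = \left(2 - 20\right) \left(\left(4 - 20\right) + 2\right) = - 18 \left(-16 + 2\right) = \left(-18\right) \left(-14\right) = 252$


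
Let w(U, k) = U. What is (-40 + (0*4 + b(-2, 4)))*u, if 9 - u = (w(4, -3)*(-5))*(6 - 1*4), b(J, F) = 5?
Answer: -1715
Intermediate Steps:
u = 49 (u = 9 - 4*(-5)*(6 - 1*4) = 9 - (-20)*(6 - 4) = 9 - (-20)*2 = 9 - 1*(-40) = 9 + 40 = 49)
(-40 + (0*4 + b(-2, 4)))*u = (-40 + (0*4 + 5))*49 = (-40 + (0 + 5))*49 = (-40 + 5)*49 = -35*49 = -1715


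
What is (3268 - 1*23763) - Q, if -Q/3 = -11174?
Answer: -54017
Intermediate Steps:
Q = 33522 (Q = -3*(-11174) = 33522)
(3268 - 1*23763) - Q = (3268 - 1*23763) - 1*33522 = (3268 - 23763) - 33522 = -20495 - 33522 = -54017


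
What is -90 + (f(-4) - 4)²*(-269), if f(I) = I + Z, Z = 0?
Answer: -17306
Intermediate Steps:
f(I) = I (f(I) = I + 0 = I)
-90 + (f(-4) - 4)²*(-269) = -90 + (-4 - 4)²*(-269) = -90 + (-8)²*(-269) = -90 + 64*(-269) = -90 - 17216 = -17306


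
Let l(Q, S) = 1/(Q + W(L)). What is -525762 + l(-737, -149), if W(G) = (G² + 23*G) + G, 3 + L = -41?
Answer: -75183965/143 ≈ -5.2576e+5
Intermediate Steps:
L = -44 (L = -3 - 41 = -44)
W(G) = G² + 24*G
l(Q, S) = 1/(880 + Q) (l(Q, S) = 1/(Q - 44*(24 - 44)) = 1/(Q - 44*(-20)) = 1/(Q + 880) = 1/(880 + Q))
-525762 + l(-737, -149) = -525762 + 1/(880 - 737) = -525762 + 1/143 = -75183965/143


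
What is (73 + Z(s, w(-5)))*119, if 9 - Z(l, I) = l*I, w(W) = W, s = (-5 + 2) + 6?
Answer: 11543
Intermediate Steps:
s = 3 (s = -3 + 6 = 3)
Z(l, I) = 9 - I*l (Z(l, I) = 9 - l*I = 9 - I*l)
(73 + Z(s, w(-5)))*119 = (73 + (9 - 1*(-5)*3))*119 = (73 + (9 + 15))*119 = (73 + 24)*119 = 97*119 = 11543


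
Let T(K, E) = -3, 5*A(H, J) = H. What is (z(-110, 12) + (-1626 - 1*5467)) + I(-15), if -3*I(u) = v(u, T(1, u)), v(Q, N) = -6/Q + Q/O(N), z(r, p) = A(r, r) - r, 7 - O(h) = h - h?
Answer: -735464/105 ≈ -7004.4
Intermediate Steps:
O(h) = 7 (O(h) = 7 - (h - h) = 7 - 1*0 = 7 + 0 = 7)
A(H, J) = H/5
z(r, p) = -4*r/5 (z(r, p) = r/5 - r = -4*r/5)
v(Q, N) = -6/Q + Q/7
I(u) = 2/u - u/21 (I(u) = -(-6/u + u/7)/3 = 2/u - u/21)
(z(-110, 12) + (-1626 - 1*5467)) + I(-15) = (-⅘*(-110) + (-1626 - 1*5467)) + (2/(-15) - 1/21*(-15)) = (88 + (-1626 - 5467)) + (2*(-1/15) + 5/7) = (88 - 7093) + (-2/15 + 5/7) = -7005 + 61/105 = -735464/105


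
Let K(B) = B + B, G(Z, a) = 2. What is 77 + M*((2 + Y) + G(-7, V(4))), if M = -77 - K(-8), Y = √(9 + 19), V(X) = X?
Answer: -167 - 122*√7 ≈ -489.78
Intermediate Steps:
K(B) = 2*B
Y = 2*√7 (Y = √28 = 2*√7 ≈ 5.2915)
M = -61 (M = -77 - 2*(-8) = -77 - 1*(-16) = -77 + 16 = -61)
77 + M*((2 + Y) + G(-7, V(4))) = 77 - 61*((2 + 2*√7) + 2) = 77 - 61*(4 + 2*√7) = 77 + (-244 - 122*√7) = -167 - 122*√7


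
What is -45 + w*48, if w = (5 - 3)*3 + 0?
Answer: 243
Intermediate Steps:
w = 6 (w = 2*3 + 0 = 6 + 0 = 6)
-45 + w*48 = -45 + 6*48 = -45 + 288 = 243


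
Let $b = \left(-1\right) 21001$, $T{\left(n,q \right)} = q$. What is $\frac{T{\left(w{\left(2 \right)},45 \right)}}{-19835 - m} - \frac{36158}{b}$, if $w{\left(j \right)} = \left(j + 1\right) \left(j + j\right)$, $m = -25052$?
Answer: $\frac{63193777}{36520739} \approx 1.7304$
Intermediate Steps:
$w{\left(j \right)} = 2 j \left(1 + j\right)$ ($w{\left(j \right)} = \left(1 + j\right) 2 j = 2 j \left(1 + j\right)$)
$b = -21001$
$\frac{T{\left(w{\left(2 \right)},45 \right)}}{-19835 - m} - \frac{36158}{b} = \frac{45}{-19835 - -25052} - \frac{36158}{-21001} = \frac{45}{-19835 + 25052} - - \frac{36158}{21001} = \frac{45}{5217} + \frac{36158}{21001} = 45 \cdot \frac{1}{5217} + \frac{36158}{21001} = \frac{15}{1739} + \frac{36158}{21001} = \frac{63193777}{36520739}$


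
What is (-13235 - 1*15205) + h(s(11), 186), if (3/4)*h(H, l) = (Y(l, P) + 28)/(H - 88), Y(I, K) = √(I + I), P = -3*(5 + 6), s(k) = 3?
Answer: -7252312/255 - 8*√93/255 ≈ -28441.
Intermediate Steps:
P = -33 (P = -3*11 = -33)
Y(I, K) = √2*√I (Y(I, K) = √(2*I) = √2*√I)
h(H, l) = 4*(28 + √2*√l)/(3*(-88 + H)) (h(H, l) = 4*((√2*√l + 28)/(H - 88))/3 = 4*((28 + √2*√l)/(-88 + H))/3 = 4*(28 + √2*√l)/(3*(-88 + H)))
(-13235 - 1*15205) + h(s(11), 186) = (-13235 - 1*15205) + 4*(28 + √2*√186)/(3*(-88 + 3)) = (-13235 - 15205) + (4/3)*(28 + 2*√93)/(-85) = -28440 + (4/3)*(-1/85)*(28 + 2*√93) = -28440 + (-112/255 - 8*√93/255) = -7252312/255 - 8*√93/255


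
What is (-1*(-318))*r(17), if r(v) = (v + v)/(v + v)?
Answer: 318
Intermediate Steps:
r(v) = 1 (r(v) = (2*v)/((2*v)) = (2*v)*(1/(2*v)) = 1)
(-1*(-318))*r(17) = -1*(-318)*1 = 318*1 = 318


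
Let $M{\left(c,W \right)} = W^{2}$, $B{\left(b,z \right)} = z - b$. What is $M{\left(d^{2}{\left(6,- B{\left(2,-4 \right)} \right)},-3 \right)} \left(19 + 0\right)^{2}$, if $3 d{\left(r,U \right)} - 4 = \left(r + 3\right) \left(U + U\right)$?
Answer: $3249$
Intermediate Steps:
$d{\left(r,U \right)} = \frac{4}{3} + \frac{2 U \left(3 + r\right)}{3}$ ($d{\left(r,U \right)} = \frac{4}{3} + \frac{\left(r + 3\right) \left(U + U\right)}{3} = \frac{4}{3} + \frac{\left(3 + r\right) 2 U}{3} = \frac{4}{3} + \frac{2 U \left(3 + r\right)}{3}$)
$M{\left(d^{2}{\left(6,- B{\left(2,-4 \right)} \right)},-3 \right)} \left(19 + 0\right)^{2} = \left(-3\right)^{2} \left(19 + 0\right)^{2} = 9 \cdot 19^{2} = 9 \cdot 361 = 3249$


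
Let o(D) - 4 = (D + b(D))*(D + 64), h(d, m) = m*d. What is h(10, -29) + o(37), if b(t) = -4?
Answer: 3047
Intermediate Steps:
h(d, m) = d*m
o(D) = 4 + (-4 + D)*(64 + D) (o(D) = 4 + (D - 4)*(D + 64) = 4 + (-4 + D)*(64 + D))
h(10, -29) + o(37) = 10*(-29) + (-252 + 37² + 60*37) = -290 + (-252 + 1369 + 2220) = -290 + 3337 = 3047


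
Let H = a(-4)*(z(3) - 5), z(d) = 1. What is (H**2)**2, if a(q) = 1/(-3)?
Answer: 256/81 ≈ 3.1605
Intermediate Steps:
a(q) = -1/3
H = 4/3 (H = -(1 - 5)/3 = -1/3*(-4) = 4/3 ≈ 1.3333)
(H**2)**2 = ((4/3)**2)**2 = (16/9)**2 = 256/81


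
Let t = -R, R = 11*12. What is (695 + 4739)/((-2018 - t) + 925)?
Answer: -5434/961 ≈ -5.6545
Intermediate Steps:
R = 132
t = -132 (t = -1*132 = -132)
(695 + 4739)/((-2018 - t) + 925) = (695 + 4739)/((-2018 - 1*(-132)) + 925) = 5434/((-2018 + 132) + 925) = 5434/(-1886 + 925) = 5434/(-961) = 5434*(-1/961) = -5434/961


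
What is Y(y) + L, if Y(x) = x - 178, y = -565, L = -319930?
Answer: -320673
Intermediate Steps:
Y(x) = -178 + x
Y(y) + L = (-178 - 565) - 319930 = -743 - 319930 = -320673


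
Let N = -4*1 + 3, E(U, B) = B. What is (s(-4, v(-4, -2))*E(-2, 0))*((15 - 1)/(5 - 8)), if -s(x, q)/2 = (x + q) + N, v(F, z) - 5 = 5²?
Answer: 0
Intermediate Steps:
v(F, z) = 30 (v(F, z) = 5 + 5² = 5 + 25 = 30)
N = -1 (N = -4 + 3 = -1)
s(x, q) = 2 - 2*q - 2*x (s(x, q) = -2*((x + q) - 1) = -2*((q + x) - 1) = -2*(-1 + q + x) = 2 - 2*q - 2*x)
(s(-4, v(-4, -2))*E(-2, 0))*((15 - 1)/(5 - 8)) = ((2 - 2*30 - 2*(-4))*0)*((15 - 1)/(5 - 8)) = ((2 - 60 + 8)*0)*(14/(-3)) = (-50*0)*(14*(-⅓)) = 0*(-14/3) = 0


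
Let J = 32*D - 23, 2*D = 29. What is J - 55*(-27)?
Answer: 1926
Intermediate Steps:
D = 29/2 (D = (½)*29 = 29/2 ≈ 14.500)
J = 441 (J = 32*(29/2) - 23 = 464 - 23 = 441)
J - 55*(-27) = 441 - 55*(-27) = 441 + 1485 = 1926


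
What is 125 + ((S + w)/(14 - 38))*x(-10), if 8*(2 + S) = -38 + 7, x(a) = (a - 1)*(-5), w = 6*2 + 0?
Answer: 21305/192 ≈ 110.96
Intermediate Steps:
w = 12 (w = 12 + 0 = 12)
x(a) = 5 - 5*a (x(a) = (-1 + a)*(-5) = 5 - 5*a)
S = -47/8 (S = -2 + (-38 + 7)/8 = -2 + (⅛)*(-31) = -2 - 31/8 = -47/8 ≈ -5.8750)
125 + ((S + w)/(14 - 38))*x(-10) = 125 + ((-47/8 + 12)/(14 - 38))*(5 - 5*(-10)) = 125 + ((49/8)/(-24))*(5 + 50) = 125 + ((49/8)*(-1/24))*55 = 125 - 49/192*55 = 125 - 2695/192 = 21305/192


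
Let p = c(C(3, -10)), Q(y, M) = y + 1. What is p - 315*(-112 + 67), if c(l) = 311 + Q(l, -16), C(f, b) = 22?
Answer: 14509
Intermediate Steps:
Q(y, M) = 1 + y
c(l) = 312 + l (c(l) = 311 + (1 + l) = 312 + l)
p = 334 (p = 312 + 22 = 334)
p - 315*(-112 + 67) = 334 - 315*(-112 + 67) = 334 - 315*(-45) = 334 + 14175 = 14509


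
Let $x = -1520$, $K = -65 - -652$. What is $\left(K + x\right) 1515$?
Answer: $-1413495$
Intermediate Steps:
$K = 587$ ($K = -65 + 652 = 587$)
$\left(K + x\right) 1515 = \left(587 - 1520\right) 1515 = \left(-933\right) 1515 = -1413495$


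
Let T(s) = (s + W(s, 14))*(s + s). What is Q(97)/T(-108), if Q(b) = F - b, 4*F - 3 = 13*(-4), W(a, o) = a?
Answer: -437/186624 ≈ -0.0023416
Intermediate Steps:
T(s) = 4*s² (T(s) = (s + s)*(s + s) = (2*s)*(2*s) = 4*s²)
F = -49/4 (F = ¾ + (13*(-4))/4 = ¾ + (¼)*(-52) = ¾ - 13 = -49/4 ≈ -12.250)
Q(b) = -49/4 - b
Q(97)/T(-108) = (-49/4 - 1*97)/((4*(-108)²)) = (-49/4 - 97)/((4*11664)) = -437/4/46656 = -437/4*1/46656 = -437/186624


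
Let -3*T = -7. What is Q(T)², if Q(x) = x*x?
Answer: 2401/81 ≈ 29.642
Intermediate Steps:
T = 7/3 (T = -⅓*(-7) = 7/3 ≈ 2.3333)
Q(x) = x²
Q(T)² = ((7/3)²)² = (49/9)² = 2401/81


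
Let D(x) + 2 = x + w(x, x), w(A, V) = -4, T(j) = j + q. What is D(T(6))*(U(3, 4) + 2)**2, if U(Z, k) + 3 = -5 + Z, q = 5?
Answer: 45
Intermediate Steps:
T(j) = 5 + j (T(j) = j + 5 = 5 + j)
U(Z, k) = -8 + Z (U(Z, k) = -3 + (-5 + Z) = -8 + Z)
D(x) = -6 + x (D(x) = -2 + (x - 4) = -2 + (-4 + x) = -6 + x)
D(T(6))*(U(3, 4) + 2)**2 = (-6 + (5 + 6))*((-8 + 3) + 2)**2 = (-6 + 11)*(-5 + 2)**2 = 5*(-3)**2 = 5*9 = 45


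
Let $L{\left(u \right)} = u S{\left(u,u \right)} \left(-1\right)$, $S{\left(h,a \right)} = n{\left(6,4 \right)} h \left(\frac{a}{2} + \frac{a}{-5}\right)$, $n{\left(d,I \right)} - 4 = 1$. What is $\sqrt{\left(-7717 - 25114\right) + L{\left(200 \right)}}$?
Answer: $i \sqrt{12032831} \approx 3468.8 i$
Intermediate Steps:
$n{\left(d,I \right)} = 5$ ($n{\left(d,I \right)} = 4 + 1 = 5$)
$S{\left(h,a \right)} = \frac{3 a h}{2}$ ($S{\left(h,a \right)} = 5 h \left(\frac{a}{2} + \frac{a}{-5}\right) = 5 h \left(a \frac{1}{2} + a \left(- \frac{1}{5}\right)\right) = 5 h \left(\frac{a}{2} - \frac{a}{5}\right) = 5 h \frac{3 a}{10} = \frac{3 a h}{2}$)
$L{\left(u \right)} = - \frac{3 u^{3}}{2}$ ($L{\left(u \right)} = u \frac{3 u u}{2} \left(-1\right) = u \frac{3 u^{2}}{2} \left(-1\right) = \frac{3 u^{3}}{2} \left(-1\right) = - \frac{3 u^{3}}{2}$)
$\sqrt{\left(-7717 - 25114\right) + L{\left(200 \right)}} = \sqrt{\left(-7717 - 25114\right) - \frac{3 \cdot 200^{3}}{2}} = \sqrt{\left(-7717 - 25114\right) - 12000000} = \sqrt{-32831 - 12000000} = \sqrt{-12032831} = i \sqrt{12032831}$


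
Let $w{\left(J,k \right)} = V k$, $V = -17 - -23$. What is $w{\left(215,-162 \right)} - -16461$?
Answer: $15489$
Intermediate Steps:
$V = 6$ ($V = -17 + 23 = 6$)
$w{\left(J,k \right)} = 6 k$
$w{\left(215,-162 \right)} - -16461 = 6 \left(-162\right) - -16461 = -972 + 16461 = 15489$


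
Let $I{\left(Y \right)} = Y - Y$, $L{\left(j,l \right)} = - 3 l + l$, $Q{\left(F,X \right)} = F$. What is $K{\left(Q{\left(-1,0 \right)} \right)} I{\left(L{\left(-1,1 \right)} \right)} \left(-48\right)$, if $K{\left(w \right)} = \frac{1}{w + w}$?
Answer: $0$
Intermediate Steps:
$L{\left(j,l \right)} = - 2 l$
$K{\left(w \right)} = \frac{1}{2 w}$
$I{\left(Y \right)} = 0$
$K{\left(Q{\left(-1,0 \right)} \right)} I{\left(L{\left(-1,1 \right)} \right)} \left(-48\right) = \frac{1}{2 \left(-1\right)} 0 \left(-48\right) = \frac{1}{2} \left(-1\right) 0 \left(-48\right) = \left(- \frac{1}{2}\right) 0 \left(-48\right) = 0 \left(-48\right) = 0$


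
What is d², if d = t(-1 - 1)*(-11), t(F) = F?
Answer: 484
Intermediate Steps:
d = 22 (d = (-1 - 1)*(-11) = -2*(-11) = 22)
d² = 22² = 484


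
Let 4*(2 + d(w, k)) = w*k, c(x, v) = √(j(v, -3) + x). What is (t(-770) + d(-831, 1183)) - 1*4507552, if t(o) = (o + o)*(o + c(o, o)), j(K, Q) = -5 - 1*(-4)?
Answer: -14270089/4 - 1540*I*√771 ≈ -3.5675e+6 - 42761.0*I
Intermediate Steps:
j(K, Q) = -1 (j(K, Q) = -5 + 4 = -1)
c(x, v) = √(-1 + x)
d(w, k) = -2 + k*w/4 (d(w, k) = -2 + (w*k)/4 = -2 + (k*w)/4 = -2 + k*w/4)
t(o) = 2*o*(o + √(-1 + o)) (t(o) = (o + o)*(o + √(-1 + o)) = (2*o)*(o + √(-1 + o)) = 2*o*(o + √(-1 + o)))
(t(-770) + d(-831, 1183)) - 1*4507552 = (2*(-770)*(-770 + √(-1 - 770)) + (-2 + (¼)*1183*(-831))) - 1*4507552 = (2*(-770)*(-770 + √(-771)) + (-2 - 983073/4)) - 4507552 = (2*(-770)*(-770 + I*√771) - 983081/4) - 4507552 = ((1185800 - 1540*I*√771) - 983081/4) - 4507552 = (3760119/4 - 1540*I*√771) - 4507552 = -14270089/4 - 1540*I*√771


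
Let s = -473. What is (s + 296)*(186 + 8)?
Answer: -34338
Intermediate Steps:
(s + 296)*(186 + 8) = (-473 + 296)*(186 + 8) = -177*194 = -34338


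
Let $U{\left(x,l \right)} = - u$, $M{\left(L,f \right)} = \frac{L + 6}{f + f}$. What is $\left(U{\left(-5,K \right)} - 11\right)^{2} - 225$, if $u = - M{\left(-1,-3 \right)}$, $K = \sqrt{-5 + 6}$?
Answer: $- \frac{3059}{36} \approx -84.972$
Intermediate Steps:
$M{\left(L,f \right)} = \frac{6 + L}{2 f}$
$K = 1$ ($K = \sqrt{1} = 1$)
$u = \frac{5}{6}$ ($u = - \frac{6 - 1}{2 \left(-3\right)} = - \frac{\left(-1\right) 5}{2 \cdot 3} = \left(-1\right) \left(- \frac{5}{6}\right) = \frac{5}{6} \approx 0.83333$)
$U{\left(x,l \right)} = - \frac{5}{6}$ ($U{\left(x,l \right)} = \left(-1\right) \frac{5}{6} = - \frac{5}{6}$)
$\left(U{\left(-5,K \right)} - 11\right)^{2} - 225 = \left(- \frac{5}{6} - 11\right)^{2} - 225 = \left(- \frac{71}{6}\right)^{2} - 225 = \frac{5041}{36} - 225 = - \frac{3059}{36}$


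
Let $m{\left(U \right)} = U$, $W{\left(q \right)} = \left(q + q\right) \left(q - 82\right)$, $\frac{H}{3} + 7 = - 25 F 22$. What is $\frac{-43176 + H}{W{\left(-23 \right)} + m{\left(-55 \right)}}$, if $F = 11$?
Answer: $- \frac{61347}{4775} \approx -12.848$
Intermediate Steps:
$H = -18171$ ($H = -21 + 3 \left(-25\right) 11 \cdot 22 = -21 + 3 \left(\left(-275\right) 22\right) = -21 + 3 \left(-6050\right) = -21 - 18150 = -18171$)
$W{\left(q \right)} = 2 q \left(-82 + q\right)$
$\frac{-43176 + H}{W{\left(-23 \right)} + m{\left(-55 \right)}} = \frac{-43176 - 18171}{2 \left(-23\right) \left(-82 - 23\right) - 55} = - \frac{61347}{2 \left(-23\right) \left(-105\right) - 55} = - \frac{61347}{4830 - 55} = - \frac{61347}{4775}$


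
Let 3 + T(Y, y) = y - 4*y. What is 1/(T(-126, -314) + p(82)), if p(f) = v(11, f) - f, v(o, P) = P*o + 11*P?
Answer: 1/2661 ≈ 0.00037580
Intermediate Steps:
v(o, P) = 11*P + P*o
T(Y, y) = -3 - 3*y (T(Y, y) = -3 + (y - 4*y) = -3 - 3*y)
p(f) = 21*f (p(f) = f*(11 + 11) - f = f*22 - f = 22*f - f = 21*f)
1/(T(-126, -314) + p(82)) = 1/((-3 - 3*(-314)) + 21*82) = 1/((-3 + 942) + 1722) = 1/(939 + 1722) = 1/2661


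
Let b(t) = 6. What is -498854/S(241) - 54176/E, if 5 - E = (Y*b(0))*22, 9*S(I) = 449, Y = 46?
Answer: -27214599938/2724083 ≈ -9990.4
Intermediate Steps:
S(I) = 449/9 (S(I) = (⅑)*449 = 449/9)
E = -6067 (E = 5 - 46*6*22 = 5 - 276*22 = 5 - 1*6072 = 5 - 6072 = -6067)
-498854/S(241) - 54176/E = -498854/449/9 - 54176/(-6067) = -498854*9/449 - 54176*(-1/6067) = -4489686/449 + 54176/6067 = -27214599938/2724083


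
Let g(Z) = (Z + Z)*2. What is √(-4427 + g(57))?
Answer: I*√4199 ≈ 64.8*I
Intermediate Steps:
g(Z) = 4*Z (g(Z) = (2*Z)*2 = 4*Z)
√(-4427 + g(57)) = √(-4427 + 4*57) = √(-4427 + 228) = √(-4199) = I*√4199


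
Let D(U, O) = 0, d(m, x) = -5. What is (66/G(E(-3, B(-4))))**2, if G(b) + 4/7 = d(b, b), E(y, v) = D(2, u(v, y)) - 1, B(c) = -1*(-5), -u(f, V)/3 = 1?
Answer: 23716/169 ≈ 140.33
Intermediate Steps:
u(f, V) = -3 (u(f, V) = -3*1 = -3)
B(c) = 5
E(y, v) = -1 (E(y, v) = 0 - 1 = -1)
G(b) = -39/7 (G(b) = -4/7 - 5 = -39/7)
(66/G(E(-3, B(-4))))**2 = (66/(-39/7))**2 = (66*(-7/39))**2 = (-154/13)**2 = 23716/169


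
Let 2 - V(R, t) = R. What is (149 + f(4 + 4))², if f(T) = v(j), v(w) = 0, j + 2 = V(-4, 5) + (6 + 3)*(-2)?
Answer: 22201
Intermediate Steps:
V(R, t) = 2 - R
j = -14 (j = -2 + ((2 - 1*(-4)) + (6 + 3)*(-2)) = -2 + ((2 + 4) + 9*(-2)) = -2 + (6 - 18) = -2 - 12 = -14)
f(T) = 0
(149 + f(4 + 4))² = (149 + 0)² = 149² = 22201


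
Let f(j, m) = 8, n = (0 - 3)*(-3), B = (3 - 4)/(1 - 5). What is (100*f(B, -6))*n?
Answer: 7200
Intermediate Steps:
B = ¼ (B = -1/(-4) = -1*(-¼) = ¼ ≈ 0.25000)
n = 9 (n = -3*(-3) = 9)
(100*f(B, -6))*n = (100*8)*9 = 800*9 = 7200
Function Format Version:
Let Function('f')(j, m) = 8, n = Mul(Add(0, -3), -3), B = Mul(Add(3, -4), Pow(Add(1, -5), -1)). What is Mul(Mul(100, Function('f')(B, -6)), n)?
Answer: 7200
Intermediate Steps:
B = Rational(1, 4) (B = Mul(-1, Pow(-4, -1)) = Mul(-1, Rational(-1, 4)) = Rational(1, 4) ≈ 0.25000)
n = 9 (n = Mul(-3, -3) = 9)
Mul(Mul(100, Function('f')(B, -6)), n) = Mul(Mul(100, 8), 9) = Mul(800, 9) = 7200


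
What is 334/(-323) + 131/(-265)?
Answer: -130823/85595 ≈ -1.5284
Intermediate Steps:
334/(-323) + 131/(-265) = 334*(-1/323) + 131*(-1/265) = -334/323 - 131/265 = -130823/85595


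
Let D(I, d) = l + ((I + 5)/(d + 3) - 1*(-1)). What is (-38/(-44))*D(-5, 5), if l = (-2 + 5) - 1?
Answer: 57/22 ≈ 2.5909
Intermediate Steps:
l = 2 (l = 3 - 1 = 2)
D(I, d) = 3 + (5 + I)/(3 + d) (D(I, d) = 2 + ((I + 5)/(d + 3) - 1*(-1)) = 2 + ((5 + I)/(3 + d) + 1) = 2 + (1 + (5 + I)/(3 + d)) = 3 + (5 + I)/(3 + d))
(-38/(-44))*D(-5, 5) = (-38/(-44))*((14 - 5 + 3*5)/(3 + 5)) = (-38*(-1/44))*((14 - 5 + 15)/8) = 19*((⅛)*24)/22 = (19/22)*3 = 57/22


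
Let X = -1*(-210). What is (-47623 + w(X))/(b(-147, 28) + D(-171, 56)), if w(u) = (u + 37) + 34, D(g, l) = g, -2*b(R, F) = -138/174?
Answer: 2745836/9895 ≈ 277.50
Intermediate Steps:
b(R, F) = 23/58 (b(R, F) = -(-69)/174 = -1/2*(-23/29) = 23/58)
X = 210
w(u) = 71 + u (w(u) = (37 + u) + 34 = 71 + u)
(-47623 + w(X))/(b(-147, 28) + D(-171, 56)) = (-47623 + (71 + 210))/(23/58 - 171) = (-47623 + 281)/(-9895/58) = -47342*(-58/9895) = 2745836/9895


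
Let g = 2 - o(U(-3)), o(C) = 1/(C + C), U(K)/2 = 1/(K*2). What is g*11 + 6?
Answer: 89/2 ≈ 44.500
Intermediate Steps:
U(K) = 1/K (U(K) = 2/((K*2)) = 2/((2*K)) = 2*(1/(2*K)) = 1/K)
o(C) = 1/(2*C)
g = 7/2 (g = 2 - 1/(2*(1/(-3))) = 2 - 1/(2*(-⅓)) = 2 - (-3)/2 = 2 - 1*(-3/2) = 2 + 3/2 = 7/2 ≈ 3.5000)
g*11 + 6 = (7/2)*11 + 6 = 77/2 + 6 = 89/2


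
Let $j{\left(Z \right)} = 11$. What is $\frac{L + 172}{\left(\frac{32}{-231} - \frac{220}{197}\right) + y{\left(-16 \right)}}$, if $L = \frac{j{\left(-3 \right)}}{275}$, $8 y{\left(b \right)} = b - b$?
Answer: $- \frac{195725607}{1428100} \approx -137.05$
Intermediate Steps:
$y{\left(b \right)} = 0$ ($y{\left(b \right)} = \frac{b - b}{8} = \frac{1}{8} \cdot 0 = 0$)
$L = \frac{1}{25}$ ($L = \frac{11}{275} = 11 \cdot \frac{1}{275} = \frac{1}{25} \approx 0.04$)
$\frac{L + 172}{\left(\frac{32}{-231} - \frac{220}{197}\right) + y{\left(-16 \right)}} = \frac{\frac{1}{25} + 172}{\left(\frac{32}{-231} - \frac{220}{197}\right) + 0} = \frac{4301}{25 \left(\left(32 \left(- \frac{1}{231}\right) - \frac{220}{197}\right) + 0\right)} = \frac{4301}{25 \left(\left(- \frac{32}{231} - \frac{220}{197}\right) + 0\right)} = \frac{4301}{25 \left(- \frac{57124}{45507} + 0\right)} = \frac{4301}{25 \left(- \frac{57124}{45507}\right)} = \frac{4301}{25} \left(- \frac{45507}{57124}\right) = - \frac{195725607}{1428100}$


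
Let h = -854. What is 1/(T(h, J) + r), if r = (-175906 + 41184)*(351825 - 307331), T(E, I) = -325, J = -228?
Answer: -1/5994320993 ≈ -1.6682e-10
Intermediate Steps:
r = -5994320668 (r = -134722*44494 = -5994320668)
1/(T(h, J) + r) = 1/(-325 - 5994320668) = 1/(-5994320993) = -1/5994320993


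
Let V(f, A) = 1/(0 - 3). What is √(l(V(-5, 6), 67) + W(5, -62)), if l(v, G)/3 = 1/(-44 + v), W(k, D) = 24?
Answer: √423339/133 ≈ 4.8921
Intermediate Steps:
V(f, A) = -⅓ (V(f, A) = 1/(-3) = -⅓)
l(v, G) = 3/(-44 + v)
√(l(V(-5, 6), 67) + W(5, -62)) = √(3/(-44 - ⅓) + 24) = √(3/(-133/3) + 24) = √(3*(-3/133) + 24) = √(-9/133 + 24) = √(3183/133) = √423339/133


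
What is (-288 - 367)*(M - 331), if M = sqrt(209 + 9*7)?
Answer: 216805 - 2620*sqrt(17) ≈ 2.0600e+5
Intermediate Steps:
M = 4*sqrt(17) (M = sqrt(209 + 63) = sqrt(272) = 4*sqrt(17) ≈ 16.492)
(-288 - 367)*(M - 331) = (-288 - 367)*(4*sqrt(17) - 331) = -655*(-331 + 4*sqrt(17)) = 216805 - 2620*sqrt(17)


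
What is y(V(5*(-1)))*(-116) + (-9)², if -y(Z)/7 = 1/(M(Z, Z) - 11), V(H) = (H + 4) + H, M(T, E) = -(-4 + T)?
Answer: -731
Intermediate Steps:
M(T, E) = 4 - T
V(H) = 4 + 2*H (V(H) = (4 + H) + H = 4 + 2*H)
y(Z) = -7/(-7 - Z) (y(Z) = -7/((4 - Z) - 11) = -7/(-7 - Z))
y(V(5*(-1)))*(-116) + (-9)² = (7/(7 + (4 + 2*(5*(-1)))))*(-116) + (-9)² = (7/(7 + (4 + 2*(-5))))*(-116) + 81 = (7/(7 + (4 - 10)))*(-116) + 81 = (7/(7 - 6))*(-116) + 81 = (7/1)*(-116) + 81 = (7*1)*(-116) + 81 = 7*(-116) + 81 = -812 + 81 = -731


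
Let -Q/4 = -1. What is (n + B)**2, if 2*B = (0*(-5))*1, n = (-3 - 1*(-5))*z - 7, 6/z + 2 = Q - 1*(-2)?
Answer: 16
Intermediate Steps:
Q = 4 (Q = -4*(-1) = 4)
z = 3/2 (z = 6/(-2 + (4 - 1*(-2))) = 6/(-2 + (4 + 2)) = 6/(-2 + 6) = 6/4 = 6*(1/4) = 3/2 ≈ 1.5000)
n = -4 (n = (-3 - 1*(-5))*(3/2) - 7 = (-3 + 5)*(3/2) - 7 = 2*(3/2) - 7 = 3 - 7 = -4)
B = 0 (B = ((0*(-5))*1)/2 = (0*1)/2 = (1/2)*0 = 0)
(n + B)**2 = (-4 + 0)**2 = (-4)**2 = 16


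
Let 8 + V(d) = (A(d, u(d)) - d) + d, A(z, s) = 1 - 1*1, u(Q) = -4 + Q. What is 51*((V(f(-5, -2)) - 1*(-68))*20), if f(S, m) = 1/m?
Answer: 61200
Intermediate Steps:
A(z, s) = 0 (A(z, s) = 1 - 1 = 0)
V(d) = -8 (V(d) = -8 + ((0 - d) + d) = -8 + (-d + d) = -8 + 0 = -8)
51*((V(f(-5, -2)) - 1*(-68))*20) = 51*((-8 - 1*(-68))*20) = 51*((-8 + 68)*20) = 51*(60*20) = 51*1200 = 61200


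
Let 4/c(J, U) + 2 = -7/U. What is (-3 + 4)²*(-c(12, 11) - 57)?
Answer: -1609/29 ≈ -55.483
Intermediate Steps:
c(J, U) = 4/(-2 - 7/U)
(-3 + 4)²*(-c(12, 11) - 57) = (-3 + 4)²*(-(-4)*11/(7 + 2*11) - 57) = 1²*(-(-4)*11/(7 + 22) - 57) = 1*(-(-4)*11/29 - 57) = 1*(-1*(-44/29) - 57) = 1*(44/29 - 57) = 1*(-1609/29) = -1609/29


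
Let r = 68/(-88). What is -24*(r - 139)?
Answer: 36900/11 ≈ 3354.5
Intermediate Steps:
r = -17/22 (r = 68*(-1/88) = -17/22 ≈ -0.77273)
-24*(r - 139) = -24*(-17/22 - 139) = -24*(-3075/22) = 36900/11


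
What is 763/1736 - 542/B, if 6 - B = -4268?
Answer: 165725/529976 ≈ 0.31270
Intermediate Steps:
B = 4274 (B = 6 - 1*(-4268) = 6 + 4268 = 4274)
763/1736 - 542/B = 763/1736 - 542/4274 = 763*(1/1736) - 542*1/4274 = 109/248 - 271/2137 = 165725/529976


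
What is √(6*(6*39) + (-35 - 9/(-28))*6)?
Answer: √234402/14 ≈ 34.582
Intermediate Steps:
√(6*(6*39) + (-35 - 9/(-28))*6) = √(6*234 + (-35 - 9*(-1/28))*6) = √(1404 + (-35 + 9/28)*6) = √(1404 - 971/28*6) = √(1404 - 2913/14) = √(16743/14) = √234402/14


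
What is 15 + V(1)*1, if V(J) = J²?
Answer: 16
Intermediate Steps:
15 + V(1)*1 = 15 + 1²*1 = 15 + 1*1 = 15 + 1 = 16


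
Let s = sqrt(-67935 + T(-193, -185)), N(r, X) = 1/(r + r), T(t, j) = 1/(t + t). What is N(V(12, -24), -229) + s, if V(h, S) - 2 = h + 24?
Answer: 1/76 + I*sqrt(10122043646)/386 ≈ 0.013158 + 260.64*I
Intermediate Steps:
T(t, j) = 1/(2*t)
V(h, S) = 26 + h (V(h, S) = 2 + (h + 24) = 2 + (24 + h) = 26 + h)
N(r, X) = 1/(2*r)
s = I*sqrt(10122043646)/386 (s = sqrt(-67935 + (1/2)/(-193)) = sqrt(-67935 + (1/2)*(-1/193)) = sqrt(-67935 - 1/386) = sqrt(-26222911/386) = I*sqrt(10122043646)/386 ≈ 260.64*I)
N(V(12, -24), -229) + s = 1/(2*(26 + 12)) + I*sqrt(10122043646)/386 = (1/2)/38 + I*sqrt(10122043646)/386 = (1/2)*(1/38) + I*sqrt(10122043646)/386 = 1/76 + I*sqrt(10122043646)/386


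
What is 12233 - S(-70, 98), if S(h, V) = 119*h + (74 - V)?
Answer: 20587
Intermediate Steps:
S(h, V) = 74 - V + 119*h
12233 - S(-70, 98) = 12233 - (74 - 1*98 + 119*(-70)) = 12233 - (74 - 98 - 8330) = 12233 - 1*(-8354) = 12233 + 8354 = 20587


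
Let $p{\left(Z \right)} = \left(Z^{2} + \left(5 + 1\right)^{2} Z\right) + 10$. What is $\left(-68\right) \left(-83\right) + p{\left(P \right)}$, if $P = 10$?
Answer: $6114$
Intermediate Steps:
$p{\left(Z \right)} = 10 + Z^{2} + 36 Z$ ($p{\left(Z \right)} = \left(Z^{2} + 6^{2} Z\right) + 10 = \left(Z^{2} + 36 Z\right) + 10 = 10 + Z^{2} + 36 Z$)
$\left(-68\right) \left(-83\right) + p{\left(P \right)} = \left(-68\right) \left(-83\right) + \left(10 + 10^{2} + 36 \cdot 10\right) = 5644 + \left(10 + 100 + 360\right) = 5644 + 470 = 6114$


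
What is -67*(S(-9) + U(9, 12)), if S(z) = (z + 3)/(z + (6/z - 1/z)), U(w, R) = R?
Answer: -36381/43 ≈ -846.07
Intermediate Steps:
S(z) = (3 + z)/(z + 5/z)
-67*(S(-9) + U(9, 12)) = -67*(-9*(3 - 9)/(5 + (-9)**2) + 12) = -67*(-9*(-6)/(5 + 81) + 12) = -67*(-9*(-6)/86 + 12) = -67*(-9*1/86*(-6) + 12) = -67*(27/43 + 12) = -67*543/43 = -36381/43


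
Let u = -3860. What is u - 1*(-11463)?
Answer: 7603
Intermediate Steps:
u - 1*(-11463) = -3860 - 1*(-11463) = -3860 + 11463 = 7603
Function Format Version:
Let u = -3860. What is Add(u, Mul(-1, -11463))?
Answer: 7603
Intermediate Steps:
Add(u, Mul(-1, -11463)) = Add(-3860, Mul(-1, -11463)) = Add(-3860, 11463) = 7603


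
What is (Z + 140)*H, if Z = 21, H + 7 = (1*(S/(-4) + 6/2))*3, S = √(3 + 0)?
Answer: 322 - 483*√3/4 ≈ 112.85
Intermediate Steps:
S = √3 ≈ 1.7320
H = 2 - 3*√3/4 (H = -7 + (1*(√3/(-4) + 6/2))*3 = -7 + (1*(√3*(-¼) + 6*(½)))*3 = -7 + (1*(-√3/4 + 3))*3 = -7 + (1*(3 - √3/4))*3 = -7 + (3 - √3/4)*3 = -7 + (9 - 3*√3/4) = 2 - 3*√3/4 ≈ 0.70096)
(Z + 140)*H = (21 + 140)*(2 - 3*√3/4) = 161*(2 - 3*√3/4) = 322 - 483*√3/4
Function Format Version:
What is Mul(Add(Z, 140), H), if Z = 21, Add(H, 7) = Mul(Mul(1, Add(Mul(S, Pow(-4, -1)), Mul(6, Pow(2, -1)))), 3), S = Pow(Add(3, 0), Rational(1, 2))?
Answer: Add(322, Mul(Rational(-483, 4), Pow(3, Rational(1, 2)))) ≈ 112.85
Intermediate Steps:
S = Pow(3, Rational(1, 2)) ≈ 1.7320
H = Add(2, Mul(Rational(-3, 4), Pow(3, Rational(1, 2)))) (H = Add(-7, Mul(Mul(1, Add(Mul(Pow(3, Rational(1, 2)), Pow(-4, -1)), Mul(6, Pow(2, -1)))), 3)) = Add(-7, Mul(Mul(1, Add(Mul(Pow(3, Rational(1, 2)), Rational(-1, 4)), Mul(6, Rational(1, 2)))), 3)) = Add(-7, Mul(Mul(1, Add(Mul(Rational(-1, 4), Pow(3, Rational(1, 2))), 3)), 3)) = Add(-7, Mul(Mul(1, Add(3, Mul(Rational(-1, 4), Pow(3, Rational(1, 2))))), 3)) = Add(-7, Mul(Add(3, Mul(Rational(-1, 4), Pow(3, Rational(1, 2)))), 3)) = Add(-7, Add(9, Mul(Rational(-3, 4), Pow(3, Rational(1, 2))))) = Add(2, Mul(Rational(-3, 4), Pow(3, Rational(1, 2)))) ≈ 0.70096)
Mul(Add(Z, 140), H) = Mul(Add(21, 140), Add(2, Mul(Rational(-3, 4), Pow(3, Rational(1, 2))))) = Mul(161, Add(2, Mul(Rational(-3, 4), Pow(3, Rational(1, 2))))) = Add(322, Mul(Rational(-483, 4), Pow(3, Rational(1, 2))))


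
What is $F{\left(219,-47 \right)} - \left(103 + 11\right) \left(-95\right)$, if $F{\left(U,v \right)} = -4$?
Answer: $10826$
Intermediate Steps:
$F{\left(219,-47 \right)} - \left(103 + 11\right) \left(-95\right) = -4 - \left(103 + 11\right) \left(-95\right) = -4 - 114 \left(-95\right) = -4 - -10830 = -4 + 10830 = 10826$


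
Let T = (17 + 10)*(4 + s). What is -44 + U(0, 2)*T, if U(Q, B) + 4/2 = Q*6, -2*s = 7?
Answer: -71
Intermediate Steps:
s = -7/2 (s = -½*7 = -7/2 ≈ -3.5000)
U(Q, B) = -2 + 6*Q (U(Q, B) = -2 + Q*6 = -2 + 6*Q)
T = 27/2 (T = (17 + 10)*(4 - 7/2) = 27*(½) = 27/2 ≈ 13.500)
-44 + U(0, 2)*T = -44 + (-2 + 6*0)*(27/2) = -44 + (-2 + 0)*(27/2) = -44 - 2*27/2 = -44 - 27 = -71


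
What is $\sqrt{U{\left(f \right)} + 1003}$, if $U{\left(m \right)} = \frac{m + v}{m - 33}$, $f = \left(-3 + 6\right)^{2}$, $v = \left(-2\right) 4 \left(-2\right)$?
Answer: $\frac{\sqrt{144282}}{12} \approx 31.654$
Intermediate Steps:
$v = 16$ ($v = \left(-8\right) \left(-2\right) = 16$)
$f = 9$ ($f = 3^{2} = 9$)
$U{\left(m \right)} = \frac{16 + m}{-33 + m}$ ($U{\left(m \right)} = \frac{m + 16}{m - 33} = \frac{16 + m}{-33 + m}$)
$\sqrt{U{\left(f \right)} + 1003} = \sqrt{\frac{16 + 9}{-33 + 9} + 1003} = \sqrt{\frac{1}{-24} \cdot 25 + 1003} = \sqrt{\left(- \frac{1}{24}\right) 25 + 1003} = \sqrt{- \frac{25}{24} + 1003} = \sqrt{\frac{24047}{24}} = \frac{\sqrt{144282}}{12}$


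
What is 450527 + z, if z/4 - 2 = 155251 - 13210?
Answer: 1018699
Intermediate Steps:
z = 568172 (z = 8 + 4*(155251 - 13210) = 8 + 4*142041 = 8 + 568164 = 568172)
450527 + z = 450527 + 568172 = 1018699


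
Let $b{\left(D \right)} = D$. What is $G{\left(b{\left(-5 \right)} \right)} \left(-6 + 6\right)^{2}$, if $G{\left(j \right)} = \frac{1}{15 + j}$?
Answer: $0$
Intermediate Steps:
$G{\left(b{\left(-5 \right)} \right)} \left(-6 + 6\right)^{2} = \frac{\left(-6 + 6\right)^{2}}{15 - 5} = \frac{0^{2}}{10} = \frac{1}{10} \cdot 0 = 0$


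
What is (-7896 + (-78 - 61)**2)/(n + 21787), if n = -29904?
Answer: -11425/8117 ≈ -1.4075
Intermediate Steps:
(-7896 + (-78 - 61)**2)/(n + 21787) = (-7896 + (-78 - 61)**2)/(-29904 + 21787) = (-7896 + (-139)**2)/(-8117) = (-7896 + 19321)*(-1/8117) = 11425*(-1/8117) = -11425/8117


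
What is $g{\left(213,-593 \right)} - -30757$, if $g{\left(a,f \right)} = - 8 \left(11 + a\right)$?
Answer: $28965$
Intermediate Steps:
$g{\left(a,f \right)} = -88 - 8 a$
$g{\left(213,-593 \right)} - -30757 = \left(-88 - 1704\right) - -30757 = \left(-88 - 1704\right) + 30757 = -1792 + 30757 = 28965$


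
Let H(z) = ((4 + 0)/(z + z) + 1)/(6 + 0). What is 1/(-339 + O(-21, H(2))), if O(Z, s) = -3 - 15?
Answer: -1/357 ≈ -0.0028011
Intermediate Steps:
H(z) = ⅙ + 1/(3*z) (H(z) = (4/((2*z)) + 1)/6 = (4*(1/(2*z)) + 1)*(⅙) = (2/z + 1)*(⅙) = (1 + 2/z)*(⅙) = ⅙ + 1/(3*z))
O(Z, s) = -18
1/(-339 + O(-21, H(2))) = 1/(-339 - 18) = 1/(-357) = -1/357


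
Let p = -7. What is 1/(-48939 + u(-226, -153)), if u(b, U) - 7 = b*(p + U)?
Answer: -1/12772 ≈ -7.8296e-5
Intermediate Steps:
u(b, U) = 7 + b*(-7 + U)
1/(-48939 + u(-226, -153)) = 1/(-48939 + (7 - 7*(-226) - 153*(-226))) = 1/(-48939 + (7 + 1582 + 34578)) = 1/(-48939 + 36167) = 1/(-12772) = -1/12772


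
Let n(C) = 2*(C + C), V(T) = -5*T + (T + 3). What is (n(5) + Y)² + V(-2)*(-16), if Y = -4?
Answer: 80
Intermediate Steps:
V(T) = 3 - 4*T (V(T) = -5*T + (3 + T) = 3 - 4*T)
n(C) = 4*C (n(C) = 2*(2*C) = 4*C)
(n(5) + Y)² + V(-2)*(-16) = (4*5 - 4)² + (3 - 4*(-2))*(-16) = (20 - 4)² + (3 + 8)*(-16) = 16² + 11*(-16) = 256 - 176 = 80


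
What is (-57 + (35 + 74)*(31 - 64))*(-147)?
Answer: 537138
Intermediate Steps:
(-57 + (35 + 74)*(31 - 64))*(-147) = (-57 + 109*(-33))*(-147) = (-57 - 3597)*(-147) = -3654*(-147) = 537138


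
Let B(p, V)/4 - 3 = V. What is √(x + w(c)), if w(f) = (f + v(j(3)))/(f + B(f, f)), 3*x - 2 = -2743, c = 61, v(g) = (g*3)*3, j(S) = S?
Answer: I*√826069983/951 ≈ 30.222*I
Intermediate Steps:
B(p, V) = 12 + 4*V
v(g) = 9*g (v(g) = (3*g)*3 = 9*g)
x = -2741/3 (x = ⅔ + (⅓)*(-2743) = ⅔ - 2743/3 = -2741/3 ≈ -913.67)
w(f) = (27 + f)/(12 + 5*f) (w(f) = (f + 9*3)/(f + (12 + 4*f)) = (f + 27)/(12 + 5*f) = (27 + f)/(12 + 5*f))
√(x + w(c)) = √(-2741/3 + (27 + 61)/(12 + 5*61)) = √(-2741/3 + 88/(12 + 305)) = √(-2741/3 + 88/317) = √(-868633/951) = I*√826069983/951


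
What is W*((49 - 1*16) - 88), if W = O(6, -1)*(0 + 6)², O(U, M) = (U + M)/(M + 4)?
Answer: -3300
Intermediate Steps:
O(U, M) = (M + U)/(4 + M)
W = 60 (W = ((-1 + 6)/(4 - 1))*(0 + 6)² = (5/3)*6² = ((⅓)*5)*36 = (5/3)*36 = 60)
W*((49 - 1*16) - 88) = 60*((49 - 1*16) - 88) = 60*((49 - 16) - 88) = 60*(33 - 88) = 60*(-55) = -3300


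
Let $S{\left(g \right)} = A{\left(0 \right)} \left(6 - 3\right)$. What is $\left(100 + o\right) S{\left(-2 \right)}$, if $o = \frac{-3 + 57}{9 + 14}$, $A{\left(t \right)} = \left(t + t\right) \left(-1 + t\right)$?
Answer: $0$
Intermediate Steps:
$A{\left(t \right)} = 2 t \left(-1 + t\right)$
$o = \frac{54}{23} \approx 2.3478$
$S{\left(g \right)} = 0$ ($S{\left(g \right)} = 2 \cdot 0 \left(-1 + 0\right) \left(6 - 3\right) = 2 \cdot 0 \left(-1\right) 3 = 0 \cdot 3 = 0$)
$\left(100 + o\right) S{\left(-2 \right)} = \left(100 + \frac{54}{23}\right) 0 = \frac{2354}{23} \cdot 0 = 0$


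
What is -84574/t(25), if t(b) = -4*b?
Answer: 42287/50 ≈ 845.74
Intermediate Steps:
-84574/t(25) = -84574/((-4*25)) = -84574/(-100) = -84574*(-1/100) = 42287/50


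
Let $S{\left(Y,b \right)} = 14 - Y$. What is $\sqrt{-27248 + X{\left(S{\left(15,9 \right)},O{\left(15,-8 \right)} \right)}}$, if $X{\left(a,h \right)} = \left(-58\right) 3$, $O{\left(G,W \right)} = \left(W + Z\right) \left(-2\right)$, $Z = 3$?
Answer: $i \sqrt{27422} \approx 165.6 i$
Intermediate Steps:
$O{\left(G,W \right)} = -6 - 2 W$ ($O{\left(G,W \right)} = \left(W + 3\right) \left(-2\right) = \left(3 + W\right) \left(-2\right) = -6 - 2 W$)
$X{\left(a,h \right)} = -174$
$\sqrt{-27248 + X{\left(S{\left(15,9 \right)},O{\left(15,-8 \right)} \right)}} = \sqrt{-27248 - 174} = \sqrt{-27422} = i \sqrt{27422}$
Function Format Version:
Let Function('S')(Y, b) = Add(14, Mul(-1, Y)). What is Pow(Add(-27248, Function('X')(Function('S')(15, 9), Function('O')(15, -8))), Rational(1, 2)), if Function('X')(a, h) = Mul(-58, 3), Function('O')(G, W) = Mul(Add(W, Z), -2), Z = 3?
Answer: Mul(I, Pow(27422, Rational(1, 2))) ≈ Mul(165.60, I)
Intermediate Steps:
Function('O')(G, W) = Add(-6, Mul(-2, W)) (Function('O')(G, W) = Mul(Add(W, 3), -2) = Mul(Add(3, W), -2) = Add(-6, Mul(-2, W)))
Function('X')(a, h) = -174
Pow(Add(-27248, Function('X')(Function('S')(15, 9), Function('O')(15, -8))), Rational(1, 2)) = Pow(Add(-27248, -174), Rational(1, 2)) = Pow(-27422, Rational(1, 2)) = Mul(I, Pow(27422, Rational(1, 2)))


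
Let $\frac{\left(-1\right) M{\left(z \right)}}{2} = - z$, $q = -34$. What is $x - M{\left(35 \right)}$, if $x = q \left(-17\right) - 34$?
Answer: $474$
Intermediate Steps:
$M{\left(z \right)} = 2 z$ ($M{\left(z \right)} = - 2 \left(- z\right) = 2 z$)
$x = 544$ ($x = \left(-34\right) \left(-17\right) - 34 = 578 - 34 = 544$)
$x - M{\left(35 \right)} = 544 - 2 \cdot 35 = 544 - 70 = 474$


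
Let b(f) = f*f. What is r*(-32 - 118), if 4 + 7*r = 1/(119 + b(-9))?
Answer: 2397/28 ≈ 85.607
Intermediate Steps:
b(f) = f**2
r = -799/1400 (r = -4/7 + 1/(7*(119 + (-9)**2)) = -4/7 + 1/(7*(119 + 81)) = -4/7 + (1/7)/200 = -4/7 + (1/7)*(1/200) = -4/7 + 1/1400 = -799/1400 ≈ -0.57071)
r*(-32 - 118) = -799*(-32 - 118)/1400 = -799/1400*(-150) = 2397/28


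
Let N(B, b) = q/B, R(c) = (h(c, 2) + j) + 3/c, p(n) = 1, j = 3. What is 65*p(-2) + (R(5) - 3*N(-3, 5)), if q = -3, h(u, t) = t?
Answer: 338/5 ≈ 67.600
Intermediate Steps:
R(c) = 5 + 3/c (R(c) = (2 + 3) + 3/c = 5 + 3/c)
N(B, b) = -3/B
65*p(-2) + (R(5) - 3*N(-3, 5)) = 65*1 + ((5 + 3/5) - (-9)/(-3)) = 65 + ((5 + 3*(⅕)) - (-9)*(-1)/3) = 65 + ((5 + ⅗) - 3*1) = 65 + (28/5 - 3) = 65 + 13/5 = 338/5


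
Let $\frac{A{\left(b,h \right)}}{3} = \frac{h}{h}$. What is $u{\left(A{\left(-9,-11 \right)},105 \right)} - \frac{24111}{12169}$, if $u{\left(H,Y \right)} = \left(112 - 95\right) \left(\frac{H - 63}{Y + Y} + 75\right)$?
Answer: $\frac{108025802}{85183} \approx 1268.2$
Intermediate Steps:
$A{\left(b,h \right)} = 3$ ($A{\left(b,h \right)} = 3 \frac{h}{h} = 3 \cdot 1 = 3$)
$u{\left(H,Y \right)} = 1275 + \frac{17 \left(-63 + H\right)}{2 Y}$ ($u{\left(H,Y \right)} = 17 \left(\frac{-63 + H}{2 Y} + 75\right) = 17 \left(75 + \frac{-63 + H}{2 Y}\right) = 1275 + \frac{17 \left(-63 + H\right)}{2 Y}$)
$u{\left(A{\left(-9,-11 \right)},105 \right)} - \frac{24111}{12169} = \frac{17 \left(-63 + 3 + 150 \cdot 105\right)}{2 \cdot 105} - \frac{24111}{12169} = \frac{17}{2} \cdot \frac{1}{105} \left(-63 + 3 + 15750\right) - 24111 \cdot \frac{1}{12169} = \frac{17}{2} \cdot \frac{1}{105} \cdot 15690 - \frac{24111}{12169} = \frac{8891}{7} - \frac{24111}{12169} = \frac{108025802}{85183}$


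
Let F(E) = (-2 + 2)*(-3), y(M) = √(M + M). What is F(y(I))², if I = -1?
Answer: 0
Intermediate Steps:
y(M) = √2*√M (y(M) = √(2*M) = √2*√M)
F(E) = 0 (F(E) = 0*(-3) = 0)
F(y(I))² = 0² = 0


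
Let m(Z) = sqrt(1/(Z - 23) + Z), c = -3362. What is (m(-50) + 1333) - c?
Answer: 4695 + I*sqrt(266523)/73 ≈ 4695.0 + 7.072*I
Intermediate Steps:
m(Z) = sqrt(Z + 1/(-23 + Z)) (m(Z) = sqrt(1/(-23 + Z) + Z) = sqrt(Z + 1/(-23 + Z)))
(m(-50) + 1333) - c = (sqrt((1 - 50*(-23 - 50))/(-23 - 50)) + 1333) - 1*(-3362) = (sqrt((1 - 50*(-73))/(-73)) + 1333) + 3362 = (sqrt(-(1 + 3650)/73) + 1333) + 3362 = (sqrt(-1/73*3651) + 1333) + 3362 = (sqrt(-3651/73) + 1333) + 3362 = (I*sqrt(266523)/73 + 1333) + 3362 = (1333 + I*sqrt(266523)/73) + 3362 = 4695 + I*sqrt(266523)/73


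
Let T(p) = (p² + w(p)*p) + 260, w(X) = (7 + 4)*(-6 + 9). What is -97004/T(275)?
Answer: -24251/21240 ≈ -1.1418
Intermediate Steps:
w(X) = 33 (w(X) = 11*3 = 33)
T(p) = 260 + p² + 33*p (T(p) = (p² + 33*p) + 260 = 260 + p² + 33*p)
-97004/T(275) = -97004/(260 + 275² + 33*275) = -97004/(260 + 75625 + 9075) = -97004/84960 = -97004*1/84960 = -24251/21240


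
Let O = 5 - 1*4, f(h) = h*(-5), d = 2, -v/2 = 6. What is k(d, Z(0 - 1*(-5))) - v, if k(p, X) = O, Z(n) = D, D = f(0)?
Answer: 13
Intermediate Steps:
v = -12 (v = -2*6 = -12)
f(h) = -5*h
D = 0 (D = -5*0 = 0)
Z(n) = 0
O = 1 (O = 5 - 4 = 1)
k(p, X) = 1
k(d, Z(0 - 1*(-5))) - v = 1 - 1*(-12) = 1 + 12 = 13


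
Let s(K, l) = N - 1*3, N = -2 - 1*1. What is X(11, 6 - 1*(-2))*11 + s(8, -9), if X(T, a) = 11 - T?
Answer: -6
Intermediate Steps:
N = -3 (N = -2 - 1 = -3)
s(K, l) = -6 (s(K, l) = -3 - 1*3 = -3 - 3 = -6)
X(11, 6 - 1*(-2))*11 + s(8, -9) = (11 - 1*11)*11 - 6 = (11 - 11)*11 - 6 = 0*11 - 6 = 0 - 6 = -6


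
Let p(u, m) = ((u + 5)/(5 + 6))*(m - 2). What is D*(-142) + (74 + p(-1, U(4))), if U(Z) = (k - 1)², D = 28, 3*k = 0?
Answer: -42926/11 ≈ -3902.4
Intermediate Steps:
k = 0 (k = (⅓)*0 = 0)
U(Z) = 1 (U(Z) = (0 - 1)² = (-1)² = 1)
p(u, m) = (-2 + m)*(5/11 + u/11) (p(u, m) = ((5 + u)/11)*(-2 + m) = ((5 + u)*(1/11))*(-2 + m) = (5/11 + u/11)*(-2 + m) = (-2 + m)*(5/11 + u/11))
D*(-142) + (74 + p(-1, U(4))) = 28*(-142) + (74 + (-10/11 - 2/11*(-1) + (5/11)*1 + (1/11)*1*(-1))) = -3976 + (74 + (-10/11 + 2/11 + 5/11 - 1/11)) = -3976 + (74 - 4/11) = -3976 + 810/11 = -42926/11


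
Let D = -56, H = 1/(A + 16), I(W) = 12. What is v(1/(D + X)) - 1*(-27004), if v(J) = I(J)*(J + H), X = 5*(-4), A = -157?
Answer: 24114355/893 ≈ 27004.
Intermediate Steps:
H = -1/141 (H = 1/(-157 + 16) = 1/(-141) = -1/141 ≈ -0.0070922)
X = -20
v(J) = -4/47 + 12*J (v(J) = 12*(J - 1/141) = 12*(-1/141 + J) = -4/47 + 12*J)
v(1/(D + X)) - 1*(-27004) = (-4/47 + 12/(-56 - 20)) - 1*(-27004) = (-4/47 + 12/(-76)) + 27004 = (-4/47 + 12*(-1/76)) + 27004 = (-4/47 - 3/19) + 27004 = -217/893 + 27004 = 24114355/893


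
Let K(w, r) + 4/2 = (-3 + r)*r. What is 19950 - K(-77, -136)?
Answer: 1048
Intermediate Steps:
K(w, r) = -2 + r*(-3 + r) (K(w, r) = -2 + (-3 + r)*r = -2 + r*(-3 + r))
19950 - K(-77, -136) = 19950 - (-2 + (-136)**2 - 3*(-136)) = 19950 - (-2 + 18496 + 408) = 19950 - 1*18902 = 19950 - 18902 = 1048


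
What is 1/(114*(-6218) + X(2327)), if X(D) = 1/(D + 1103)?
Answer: -3430/2431362359 ≈ -1.4107e-6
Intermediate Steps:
X(D) = 1/(1103 + D)
1/(114*(-6218) + X(2327)) = 1/(114*(-6218) + 1/(1103 + 2327)) = 1/(-708852 + 1/3430) = 1/(-2431362359/3430) = -3430/2431362359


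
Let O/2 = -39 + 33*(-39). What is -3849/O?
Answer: 1283/884 ≈ 1.4514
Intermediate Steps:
O = -2652 (O = 2*(-39 + 33*(-39)) = 2*(-39 - 1287) = 2*(-1326) = -2652)
-3849/O = -3849/(-2652) = -3849*(-1/2652) = 1283/884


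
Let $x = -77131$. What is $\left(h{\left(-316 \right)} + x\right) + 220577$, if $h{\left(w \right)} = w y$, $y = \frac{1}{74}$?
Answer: $\frac{5307344}{37} \approx 1.4344 \cdot 10^{5}$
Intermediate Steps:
$y = \frac{1}{74} \approx 0.013514$
$h{\left(w \right)} = \frac{w}{74}$ ($h{\left(w \right)} = w \frac{1}{74} = \frac{w}{74}$)
$\left(h{\left(-316 \right)} + x\right) + 220577 = \left(\frac{1}{74} \left(-316\right) - 77131\right) + 220577 = \left(- \frac{158}{37} - 77131\right) + 220577 = - \frac{2854005}{37} + 220577 = \frac{5307344}{37}$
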